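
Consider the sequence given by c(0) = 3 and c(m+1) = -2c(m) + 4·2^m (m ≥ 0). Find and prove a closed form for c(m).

Claim: c(m) = 2·(-2)^m + 2^m.

Base case: c(0) = 3, and 2·(-2)^0 + 2^0 = 2 + 1 = 3.
Assume c(r) = 2·(-2)^r + 2^r for some r ≥ 0.
Then c(r+1) = -2c(r) + 4·2^r = -2·(2·(-2)^r + 2^r) + 4·2^r = 2·(-2)^{r+1} − 2·2^r + 4·2^r = 2·(-2)^{r+1} + 2·2^r = 2·(-2)^{r+1} + 2^{r+1}.
By induction, c(m) = 2·(-2)^m + 2^m for all m ≥ 0.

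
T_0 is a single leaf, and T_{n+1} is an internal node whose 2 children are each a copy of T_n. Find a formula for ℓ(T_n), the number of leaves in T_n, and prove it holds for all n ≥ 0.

Claim: ℓ(T_n) = 2^n.

Base case: ℓ(T_0) = 1, and 2^0 = 1.
Assume ℓ(T_j) = 2^j.
Then ℓ(T_{j+1}) = 2·ℓ(T_j) = 2·2^j = 2^{j+1}.
So the formula holds for j+1, and by induction ℓ(T_n) = 2^n for all n ≥ 0.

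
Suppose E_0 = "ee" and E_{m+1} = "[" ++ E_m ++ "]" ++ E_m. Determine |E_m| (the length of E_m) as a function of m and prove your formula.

Claim: |E_m| = 2^{m+2} − 2.

Base case: |E_0| = 2, and 2^{0+2} − 2 = 2.
Assume |E_j| = 2^{j+2} − 2.
Then |E_{j+1}| = 1 + |E_j| + 1 + |E_j| = 2|E_j| + 2 = 2(2^{j+2} − 2) + 2 = 2^{j+3} − 4 + 2 = 2^{j+3} − 2.
By induction, |E_m| = 2^{m+2} − 2 for all m ≥ 0.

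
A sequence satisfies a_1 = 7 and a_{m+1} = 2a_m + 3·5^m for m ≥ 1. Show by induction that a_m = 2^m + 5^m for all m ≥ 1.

Base case: a_1 = 7, and 2^1 + 5^1 = 2 + 5 = 7.
Assume a_k = 2^k + 5^k for some k ≥ 1.
Then a_{k+1} = 2a_k + 3·5^k = 2·(2^k + 5^k) + 3·5^k = 2^{k+1} + 2·5^k + 3·5^k = 2^{k+1} + 5·5^k = 2^{k+1} + 5^{k+1}.
This completes the inductive step, so a_m = 2^m + 5^m for all m ≥ 1.

a_m = 2^m + 5^m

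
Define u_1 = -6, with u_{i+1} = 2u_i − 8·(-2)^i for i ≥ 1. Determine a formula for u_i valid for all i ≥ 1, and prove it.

Claim: u_i = -2^i + 2·(-2)^i.

Base case: u_1 = -6, and -2^1 + 2·(-2)^1 = -2 − 4 = -6.
Assume u_m = -2^m + 2·(-2)^m for some m ≥ 1.
Then u_{m+1} = 2u_m − 8·(-2)^m = 2·(-2^m + 2·(-2)^m) − 8·(-2)^m = -2^{m+1} + 4·(-2)^m − 8·(-2)^m = -2^{m+1} − 4·(-2)^m = -2^{m+1} + 2·(-2)^{m+1}.
So the formula holds for m+1, and by induction u_i = -2^i + 2·(-2)^i for all i ≥ 1.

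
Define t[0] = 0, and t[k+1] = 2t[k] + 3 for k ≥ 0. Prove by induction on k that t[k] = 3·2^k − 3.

Base case: t[0] = 0, and 3·2^0 − 3 = 3 − 3 = 0.
Assume t[r] = 3·2^r − 3 for some r ≥ 0.
Then t[r+1] = 2t[r] + 3 = 2·(3·2^r − 3) + 3 = 6·2^r − 6 + 3 = 3·2^{r+1} − 3.
This completes the inductive step, so t[k] = 3·2^k − 3 for all k ≥ 0.

t[k] = 3·2^k − 3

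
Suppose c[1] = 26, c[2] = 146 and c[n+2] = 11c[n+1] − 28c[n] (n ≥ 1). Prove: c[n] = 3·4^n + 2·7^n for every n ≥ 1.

Base cases: c[1] = 26 and 3·4^1 + 2·7^1 = 26; c[2] = 146 and 3·4^2 + 2·7^2 = 146.
Assume c[i] = 3·4^i + 2·7^i for all 1 ≤ i ≤ j, where j ≥ 2.
Then c[j+1] = 11c[j] − 28c[j−1] = 11·(3·4^j + 2·7^j) − 28·(3·4^{j−1} + 2·7^{j−1}) = 3·(11·4 − 28)4^{j−1} + 2·(11·7 − 28)7^{j−1} = 48·4^{j−1} + 98·7^{j−1} = 3·4^{j+1} + 2·7^{j+1}.
This completes the inductive step, so c[n] = 3·4^n + 2·7^n for all n ≥ 1.

c[n] = 3·4^n + 2·7^n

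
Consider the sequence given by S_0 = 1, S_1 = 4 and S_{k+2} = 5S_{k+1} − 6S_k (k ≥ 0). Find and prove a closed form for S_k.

Claim: S_k = 2·3^k − 2^k.

Base cases: S_0 = 1 and 2·3^0 − 2^0 = 1; S_1 = 4 and 2·3^1 − 2^1 = 4.
Assume S_i = 2·3^i − 2^i for all 0 ≤ i ≤ j, where j ≥ 1.
Then S_{j+1} = 5S_j − 6S_{j−1} = 5·(2·3^j − 2^j) − 6·(2·3^{j−1} − 2^{j−1}) = 2·(5·3 − 6)3^{j−1} − (5·2 − 6)2^{j−1} = 18·3^{j−1} − 4·2^{j−1} = 2·3^{j+1} − 2^{j+1}.
This completes the inductive step, so S_k = 2·3^k − 2^k for all k ≥ 0.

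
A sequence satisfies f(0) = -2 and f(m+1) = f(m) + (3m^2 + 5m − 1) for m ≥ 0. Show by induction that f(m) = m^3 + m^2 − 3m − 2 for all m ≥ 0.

Base case: f(0) = -2, and 0^3 + 0^2 − 3·0 − 2 = -2.
Assume f(k) = k^3 + k^2 − 3k − 2.
Then f(k+1) = f(k) + (3k^2 + 5k − 1) = (k^3 + k^2 − 3k − 2) + (3k^2 + 5k − 1) = k^3 + 4k^2 + 2k − 3,
and (k+1)^3 + (k+1)^2 − 3·(k+1) − 2 = k^3 + 4k^2 + 2k − 3.
This completes the inductive step, so f(m) = m^3 + m^2 − 3m − 2 for all m ≥ 0.

f(m) = m^3 + m^2 − 3m − 2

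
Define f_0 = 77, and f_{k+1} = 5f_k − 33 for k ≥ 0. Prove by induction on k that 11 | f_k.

Base case: f_0 = 77 = 11·7, so 11 | f_0.
Assume 11 | f_r, so f_r = 11t for some integer t.
Then f_{r+1} = 5f_r − 33 = 5·(11t) − 33 = 11(5t − 3), so 11 | f_{r+1}.
Hence 11 | f_k for every k ≥ 0, by induction.

11 | f_k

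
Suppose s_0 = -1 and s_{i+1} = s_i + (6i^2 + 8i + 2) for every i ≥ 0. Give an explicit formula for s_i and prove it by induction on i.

Claim: s_i = 2i^3 + i^2 − i − 1.

Base case: s_0 = -1, and 2·0^3 + 0^2 − 0 − 1 = -1.
Assume s_r = 2r^3 + r^2 − r − 1.
Then s_{r+1} = s_r + (6r^2 + 8r + 2) = (2r^3 + r^2 − r − 1) + (6r^2 + 8r + 2) = 2r^3 + 7r^2 + 7r + 1,
and 2·(r+1)^3 + (r+1)^2 − (r+1) − 1 = 2r^3 + 7r^2 + 7r + 1.
This completes the inductive step, so s_i = 2i^3 + i^2 − i − 1 for all i ≥ 0.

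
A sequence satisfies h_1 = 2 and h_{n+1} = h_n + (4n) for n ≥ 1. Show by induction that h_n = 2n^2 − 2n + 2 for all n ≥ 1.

Base case: h_1 = 2, and 2·1^2 − 2·1 + 2 = 2.
Assume h_k = 2k^2 − 2k + 2.
Then h_{k+1} = h_k + (4k) = (2k^2 − 2k + 2) + (4k) = 2k^2 + 2k + 2,
and 2·(k+1)^2 − 2·(k+1) + 2 = 2k^2 + 2k + 2.
Hence h_n = 2n^2 − 2n + 2 for every n ≥ 1, by induction.

h_n = 2n^2 − 2n + 2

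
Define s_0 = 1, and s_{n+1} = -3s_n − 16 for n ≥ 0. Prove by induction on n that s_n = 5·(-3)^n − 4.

Base case: s_0 = 1, and 5·(-3)^0 − 4 = 5 − 4 = 1.
Assume s_j = 5·(-3)^j − 4 for some j ≥ 0.
Then s_{j+1} = -3s_j − 16 = -3·(5·(-3)^j − 4) − 16 = -15·(-3)^j + 12 − 16 = 5·(-3)^{j+1} − 4.
Hence s_n = 5·(-3)^n − 4 for every n ≥ 0, by induction.

s_n = 5·(-3)^n − 4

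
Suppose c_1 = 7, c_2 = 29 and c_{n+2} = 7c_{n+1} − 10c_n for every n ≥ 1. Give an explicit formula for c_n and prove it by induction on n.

Claim: c_n = 2^n + 5^n.

Base cases: c_1 = 7 and 2^1 + 5^1 = 7; c_2 = 29 and 2^2 + 5^2 = 29.
Assume c_i = 2^i + 5^i for all 1 ≤ i ≤ j, where j ≥ 2.
Then c_{j+1} = 7c_j − 10c_{j−1} = 7·(2^j + 5^j) − 10·(2^{j−1} + 5^{j−1}) = (7·2 − 10)2^{j−1} + (7·5 − 10)5^{j−1} = 4·2^{j−1} + 25·5^{j−1} = 2^{j+1} + 5^{j+1}.
By strong induction, c_n = 2^n + 5^n for all n ≥ 1.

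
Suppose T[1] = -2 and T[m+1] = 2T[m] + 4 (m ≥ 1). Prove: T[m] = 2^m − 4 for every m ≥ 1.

Base case: T[1] = -2, and 2^1 − 4 = 2 − 4 = -2.
Assume T[r] = 2^r − 4 for some r ≥ 1.
Then T[r+1] = 2T[r] + 4 = 2·(2^r − 4) + 4 = 2^{r+1} − 8 + 4 = 2^{r+1} − 4.
This completes the inductive step, so T[m] = 2^m − 4 for all m ≥ 1.

T[m] = 2^m − 4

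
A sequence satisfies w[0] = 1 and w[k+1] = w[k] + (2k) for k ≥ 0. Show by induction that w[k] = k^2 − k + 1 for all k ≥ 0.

Base case: w[0] = 1, and 0^2 − 0 + 1 = 1.
Assume w[r] = r^2 − r + 1.
Then w[r+1] = w[r] + (2r) = (r^2 − r + 1) + (2r) = r^2 + r + 1,
and (r+1)^2 − (r+1) + 1 = r^2 + r + 1.
Hence w[k] = k^2 − k + 1 for every k ≥ 0, by induction.

w[k] = k^2 − k + 1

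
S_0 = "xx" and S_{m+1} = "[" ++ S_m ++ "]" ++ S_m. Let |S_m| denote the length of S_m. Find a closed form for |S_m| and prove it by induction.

Claim: |S_m| = 2^{m+2} − 2.

Base case: |S_0| = 2, and 2^{0+2} − 2 = 2.
Assume |S_j| = 2^{j+2} − 2.
Then |S_{j+1}| = 1 + |S_j| + 1 + |S_j| = 2|S_j| + 2 = 2(2^{j+2} − 2) + 2 = 2^{j+3} − 4 + 2 = 2^{j+3} − 2.
This completes the inductive step, so |S_m| = 2^{m+2} − 2 for all m ≥ 0.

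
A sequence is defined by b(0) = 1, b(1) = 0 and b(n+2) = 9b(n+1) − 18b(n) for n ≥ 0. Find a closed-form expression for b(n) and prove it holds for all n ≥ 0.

Claim: b(n) = 2·3^n − 6^n.

Base cases: b(0) = 1 and 2·3^0 − 6^0 = 1; b(1) = 0 and 2·3^1 − 6^1 = 0.
Assume b(j) = 2·3^j − 6^j for all 0 ≤ j ≤ r, where r ≥ 1.
Then b(r+1) = 9b(r) − 18b(r−1) = 9·(2·3^r − 6^r) − 18·(2·3^{r−1} − 6^{r−1}) = 2·(9·3 − 18)3^{r−1} − (9·6 − 18)6^{r−1} = 18·3^{r−1} − 36·6^{r−1} = 2·3^{r+1} − 6^{r+1}.
So the formula holds for r+1, and by strong induction b(n) = 2·3^n − 6^n for all n ≥ 0.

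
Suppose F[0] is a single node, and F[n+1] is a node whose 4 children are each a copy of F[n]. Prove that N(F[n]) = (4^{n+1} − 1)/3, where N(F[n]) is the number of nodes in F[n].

Base case: N(F[0]) = 1, and (4^{0+1} − 1)/3 = 1.
Assume N(F[j]) = (4^{j+1} − 1)/3.
Then N(F[j+1]) = 1 + 4N(F[j]) = 1 + 4·(4^{j+1} − 1)/3 = 1 + (4^{j+2} − 4)/3 = (3 + 4^{j+2} − 4)/3 = (4^{j+2} − 1)/3.
By induction, N(F[n]) = (4^{n+1} − 1)/3 for all n ≥ 0.

N(F[n]) = (4^{n+1} − 1)/3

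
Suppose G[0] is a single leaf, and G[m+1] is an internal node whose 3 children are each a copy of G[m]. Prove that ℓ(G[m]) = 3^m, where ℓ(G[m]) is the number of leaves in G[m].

Base case: ℓ(G[0]) = 1, and 3^0 = 1.
Assume ℓ(G[k]) = 3^k.
Then ℓ(G[k+1]) = 3·ℓ(G[k]) = 3·3^k = 3^{k+1}.
By induction, ℓ(G[m]) = 3^m for all m ≥ 0.

ℓ(G[m]) = 3^m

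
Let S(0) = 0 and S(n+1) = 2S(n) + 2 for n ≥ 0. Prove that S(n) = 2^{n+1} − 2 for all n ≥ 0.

Base case: S(0) = 0, and 2^{0+1} − 2 = 2 − 2 = 0.
Assume S(j) = 2^{j+1} − 2 for some j ≥ 0.
Then S(j+1) = 2S(j) + 2 = 2·(2^{j+1} − 2) + 2 = 2^{j+2} − 4 + 2 = 2^{j+2} − 2.
So the formula holds for j+1, and by induction S(n) = 2^{n+1} − 2 for all n ≥ 0.

S(n) = 2^{n+1} − 2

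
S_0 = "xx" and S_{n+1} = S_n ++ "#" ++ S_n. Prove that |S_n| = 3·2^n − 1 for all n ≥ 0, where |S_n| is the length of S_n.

Base case: |S_0| = 2, and 3·2^0 − 1 = 2.
Assume |S_k| = 3·2^k − 1.
Then |S_{k+1}| = |S_k| + 1 + |S_k| = 2|S_k| + 1 = 2(3·2^k − 1) + 1 = 3·2^{k+1} − 2 + 1 = 3·2^{k+1} − 1.
Hence |S_n| = 3·2^n − 1 for every n ≥ 0, by induction.

|S_n| = 3·2^n − 1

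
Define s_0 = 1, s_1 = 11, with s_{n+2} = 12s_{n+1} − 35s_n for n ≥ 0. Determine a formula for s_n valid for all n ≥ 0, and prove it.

Claim: s_n = 3·7^n − 2·5^n.

Base cases: s_0 = 1 and 3·7^0 − 2·5^0 = 1; s_1 = 11 and 3·7^1 − 2·5^1 = 11.
Assume s_i = 3·7^i − 2·5^i for all 0 ≤ i ≤ j, where j ≥ 1.
Then s_{j+1} = 12s_j − 35s_{j−1} = 12·(3·7^j − 2·5^j) − 35·(3·7^{j−1} − 2·5^{j−1}) = 3·(12·7 − 35)7^{j−1} − 2·(12·5 − 35)5^{j−1} = 147·7^{j−1} − 50·5^{j−1} = 3·7^{j+1} − 2·5^{j+1}.
So the formula holds for j+1, and by strong induction s_n = 3·7^n − 2·5^n for all n ≥ 0.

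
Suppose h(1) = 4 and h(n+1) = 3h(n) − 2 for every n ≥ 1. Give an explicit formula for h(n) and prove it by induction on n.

Claim: h(n) = 3^n + 1.

Base case: h(1) = 4, and 3^1 + 1 = 3 + 1 = 4.
Assume h(r) = 3^r + 1 for some r ≥ 1.
Then h(r+1) = 3h(r) − 2 = 3·(3^r + 1) − 2 = 3^{r+1} + 3 − 2 = 3^{r+1} + 1.
So the formula holds for r+1, and by induction h(n) = 3^n + 1 for all n ≥ 1.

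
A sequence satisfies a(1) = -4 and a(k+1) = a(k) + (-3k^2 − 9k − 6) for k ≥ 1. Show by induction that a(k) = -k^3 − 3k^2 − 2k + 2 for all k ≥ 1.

Base case: a(1) = -4, and -1^3 − 3·1^2 − 2·1 + 2 = -4.
Assume a(m) = -m^3 − 3m^2 − 2m + 2.
Then a(m+1) = a(m) + (-3m^2 − 9m − 6) = (-m^3 − 3m^2 − 2m + 2) + (-3m^2 − 9m − 6) = -m^3 − 6m^2 − 11m − 4,
and -(m+1)^3 − 3·(m+1)^2 − 2·(m+1) + 2 = -m^3 − 6m^2 − 11m − 4.
Hence a(k) = -k^3 − 3k^2 − 2k + 2 for every k ≥ 1, by induction.

a(k) = -k^3 − 3k^2 − 2k + 2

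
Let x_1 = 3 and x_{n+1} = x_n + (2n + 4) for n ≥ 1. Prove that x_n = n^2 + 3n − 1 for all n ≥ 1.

Base case: x_1 = 3, and 1^2 + 3·1 − 1 = 3.
Assume x_r = r^2 + 3r − 1.
Then x_{r+1} = x_r + (2r + 4) = (r^2 + 3r − 1) + (2r + 4) = r^2 + 5r + 3,
and (r+1)^2 + 3·(r+1) − 1 = r^2 + 5r + 3.
By induction, x_n = n^2 + 3n − 1 for all n ≥ 1.

x_n = n^2 + 3n − 1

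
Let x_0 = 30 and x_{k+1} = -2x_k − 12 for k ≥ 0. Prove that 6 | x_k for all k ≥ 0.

Base case: x_0 = 30 = 6·5, so 6 | x_0.
Assume 6 | x_r, so x_r = 6t for some integer t.
Then x_{r+1} = -2x_r − 12 = -2·(6t) − 12 = 6(-2t − 2), so 6 | x_{r+1}.
This completes the inductive step, so 6 | x_k for all k ≥ 0.

6 | x_k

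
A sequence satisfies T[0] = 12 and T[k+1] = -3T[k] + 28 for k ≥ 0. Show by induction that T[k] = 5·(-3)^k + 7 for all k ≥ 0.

Base case: T[0] = 12, and 5·(-3)^0 + 7 = 5 + 7 = 12.
Assume T[r] = 5·(-3)^r + 7 for some r ≥ 0.
Then T[r+1] = -3T[r] + 28 = -3·(5·(-3)^r + 7) + 28 = -15·(-3)^r − 21 + 28 = 5·(-3)^{r+1} + 7.
This completes the inductive step, so T[k] = 5·(-3)^k + 7 for all k ≥ 0.

T[k] = 5·(-3)^k + 7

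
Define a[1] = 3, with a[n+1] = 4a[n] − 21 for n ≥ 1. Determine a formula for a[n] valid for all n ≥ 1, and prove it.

Claim: a[n] = -4^n + 7.

Base case: a[1] = 3, and -4^1 + 7 = -4 + 7 = 3.
Assume a[r] = -4^r + 7 for some r ≥ 1.
Then a[r+1] = 4a[r] − 21 = 4·(-4^r + 7) − 21 = -4^{r+1} + 28 − 21 = -4^{r+1} + 7.
This completes the inductive step, so a[n] = -4^n + 7 for all n ≥ 1.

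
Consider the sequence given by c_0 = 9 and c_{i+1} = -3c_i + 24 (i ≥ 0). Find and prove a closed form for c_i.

Claim: c_i = 3·(-3)^i + 6.

Base case: c_0 = 9, and 3·(-3)^0 + 6 = 3 + 6 = 9.
Assume c_k = 3·(-3)^k + 6 for some k ≥ 0.
Then c_{k+1} = -3c_k + 24 = -3·(3·(-3)^k + 6) + 24 = -9·(-3)^k − 18 + 24 = 3·(-3)^{k+1} + 6.
So the formula holds for k+1, and by induction c_i = 3·(-3)^i + 6 for all i ≥ 0.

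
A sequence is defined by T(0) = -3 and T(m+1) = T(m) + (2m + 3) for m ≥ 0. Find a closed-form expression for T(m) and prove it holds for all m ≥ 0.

Claim: T(m) = m^2 + 2m − 3.

Base case: T(0) = -3, and 0^2 + 2·0 − 3 = -3.
Assume T(r) = r^2 + 2r − 3.
Then T(r+1) = T(r) + (2r + 3) = (r^2 + 2r − 3) + (2r + 3) = r^2 + 4r,
and (r+1)^2 + 2·(r+1) − 3 = r^2 + 4r.
Hence T(m) = m^2 + 2m − 3 for every m ≥ 0, by induction.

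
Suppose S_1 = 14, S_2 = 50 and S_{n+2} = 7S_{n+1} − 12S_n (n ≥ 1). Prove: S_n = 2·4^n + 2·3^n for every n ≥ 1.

Base cases: S_1 = 14 and 2·4^1 + 2·3^1 = 14; S_2 = 50 and 2·4^2 + 2·3^2 = 50.
Assume S_j = 2·4^j + 2·3^j for all 1 ≤ j ≤ k, where k ≥ 2.
Then S_{k+1} = 7S_k − 12S_{k−1} = 7·(2·4^k + 2·3^k) − 12·(2·4^{k−1} + 2·3^{k−1}) = 2·(7·4 − 12)4^{k−1} + 2·(7·3 − 12)3^{k−1} = 32·4^{k−1} + 18·3^{k−1} = 2·4^{k+1} + 2·3^{k+1}.
This completes the inductive step, so S_n = 2·4^n + 2·3^n for all n ≥ 1.

S_n = 2·4^n + 2·3^n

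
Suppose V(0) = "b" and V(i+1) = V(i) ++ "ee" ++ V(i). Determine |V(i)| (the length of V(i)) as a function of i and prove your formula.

Claim: |V(i)| = 3·2^i − 2.

Base case: |V(0)| = 1, and 3·2^0 − 2 = 1.
Assume |V(k)| = 3·2^k − 2.
Then |V(k+1)| = |V(k)| + 2 + |V(k)| = 2|V(k)| + 2 = 2(3·2^k − 2) + 2 = 3·2^{k+1} − 4 + 2 = 3·2^{k+1} − 2.
This completes the inductive step, so |V(i)| = 3·2^i − 2 for all i ≥ 0.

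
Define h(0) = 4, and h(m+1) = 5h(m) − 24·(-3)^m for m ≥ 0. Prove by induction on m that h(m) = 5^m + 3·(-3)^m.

Base case: h(0) = 4, and 5^0 + 3·(-3)^0 = 1 + 3 = 4.
Assume h(r) = 5^r + 3·(-3)^r for some r ≥ 0.
Then h(r+1) = 5h(r) − 24·(-3)^r = 5·(5^r + 3·(-3)^r) − 24·(-3)^r = 5^{r+1} + 15·(-3)^r − 24·(-3)^r = 5^{r+1} − 9·(-3)^r = 5^{r+1} + 3·(-3)^{r+1}.
Hence h(m) = 5^m + 3·(-3)^m for every m ≥ 0, by induction.

h(m) = 5^m + 3·(-3)^m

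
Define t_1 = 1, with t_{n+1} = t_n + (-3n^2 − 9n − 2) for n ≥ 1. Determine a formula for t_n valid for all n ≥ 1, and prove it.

Claim: t_n = -n^3 − 3n^2 + 2n + 3.

Base case: t_1 = 1, and -1^3 − 3·1^2 + 2·1 + 3 = 1.
Assume t_r = -r^3 − 3r^2 + 2r + 3.
Then t_{r+1} = t_r + (-3r^2 − 9r − 2) = (-r^3 − 3r^2 + 2r + 3) + (-3r^2 − 9r − 2) = -r^3 − 6r^2 − 7r + 1,
and -(r+1)^3 − 3·(r+1)^2 + 2·(r+1) + 3 = -r^3 − 6r^2 − 7r + 1.
By induction, t_n = -n^3 − 3n^2 + 2n + 3 for all n ≥ 1.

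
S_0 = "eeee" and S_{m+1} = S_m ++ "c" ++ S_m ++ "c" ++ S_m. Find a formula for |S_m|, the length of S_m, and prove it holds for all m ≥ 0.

Claim: |S_m| = 5·3^m − 1.

Base case: |S_0| = 4, and 5·3^0 − 1 = 4.
Assume |S_r| = 5·3^r − 1.
Then |S_{r+1}| = 3|S_r| + 2 = 3(5·3^r − 1) + 2 = 5·3^{r+1} − 3 + 2 = 5·3^{r+1} − 1.
By induction, |S_m| = 5·3^m − 1 for all m ≥ 0.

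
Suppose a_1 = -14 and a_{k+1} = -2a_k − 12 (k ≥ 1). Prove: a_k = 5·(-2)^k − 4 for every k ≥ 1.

Base case: a_1 = -14, and 5·(-2)^1 − 4 = -10 − 4 = -14.
Assume a_m = 5·(-2)^m − 4 for some m ≥ 1.
Then a_{m+1} = -2a_m − 12 = -2·(5·(-2)^m − 4) − 12 = -10·(-2)^m + 8 − 12 = 5·(-2)^{m+1} − 4.
By induction, a_k = 5·(-2)^k − 4 for all k ≥ 1.

a_k = 5·(-2)^k − 4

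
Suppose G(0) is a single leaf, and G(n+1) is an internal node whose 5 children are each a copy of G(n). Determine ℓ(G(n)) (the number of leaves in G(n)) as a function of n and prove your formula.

Claim: ℓ(G(n)) = 5^n.

Base case: ℓ(G(0)) = 1, and 5^0 = 1.
Assume ℓ(G(j)) = 5^j.
Then ℓ(G(j+1)) = 5·ℓ(G(j)) = 5·5^j = 5^{j+1}.
So the formula holds for j+1, and by induction ℓ(G(n)) = 5^n for all n ≥ 0.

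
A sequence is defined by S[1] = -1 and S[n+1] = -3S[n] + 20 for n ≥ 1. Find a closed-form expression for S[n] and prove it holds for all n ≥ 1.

Claim: S[n] = 2·(-3)^n + 5.

Base case: S[1] = -1, and 2·(-3)^1 + 5 = -6 + 5 = -1.
Assume S[m] = 2·(-3)^m + 5 for some m ≥ 1.
Then S[m+1] = -3S[m] + 20 = -3·(2·(-3)^m + 5) + 20 = -6·(-3)^m − 15 + 20 = 2·(-3)^{m+1} + 5.
By induction, S[n] = 2·(-3)^n + 5 for all n ≥ 1.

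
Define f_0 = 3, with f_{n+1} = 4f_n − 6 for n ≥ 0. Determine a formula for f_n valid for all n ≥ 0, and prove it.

Claim: f_n = 4^n + 2.

Base case: f_0 = 3, and 4^0 + 2 = 1 + 2 = 3.
Assume f_m = 4^m + 2 for some m ≥ 0.
Then f_{m+1} = 4f_m − 6 = 4·(4^m + 2) − 6 = 4^{m+1} + 8 − 6 = 4^{m+1} + 2.
By induction, f_n = 4^n + 2 for all n ≥ 0.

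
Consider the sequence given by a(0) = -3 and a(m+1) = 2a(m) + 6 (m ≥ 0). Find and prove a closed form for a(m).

Claim: a(m) = 3·2^m − 6.

Base case: a(0) = -3, and 3·2^0 − 6 = 3 − 6 = -3.
Assume a(r) = 3·2^r − 6 for some r ≥ 0.
Then a(r+1) = 2a(r) + 6 = 2·(3·2^r − 6) + 6 = 6·2^r − 12 + 6 = 3·2^{r+1} − 6.
By induction, a(m) = 3·2^m − 6 for all m ≥ 0.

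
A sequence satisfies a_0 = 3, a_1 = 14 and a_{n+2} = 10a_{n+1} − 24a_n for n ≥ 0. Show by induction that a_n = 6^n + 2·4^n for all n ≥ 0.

Base cases: a_0 = 3 and 6^0 + 2·4^0 = 3; a_1 = 14 and 6^1 + 2·4^1 = 14.
Assume a_j = 6^j + 2·4^j for all 0 ≤ j ≤ r, where r ≥ 1.
Then a_{r+1} = 10a_r − 24a_{r−1} = 10·(6^r + 2·4^r) − 24·(6^{r−1} + 2·4^{r−1}) = (10·6 − 24)6^{r−1} + 2·(10·4 − 24)4^{r−1} = 36·6^{r−1} + 32·4^{r−1} = 6^{r+1} + 2·4^{r+1}.
So the formula holds for r+1, and by strong induction a_n = 6^n + 2·4^n for all n ≥ 0.

a_n = 6^n + 2·4^n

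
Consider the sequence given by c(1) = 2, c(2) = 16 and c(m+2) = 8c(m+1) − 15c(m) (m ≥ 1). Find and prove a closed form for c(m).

Claim: c(m) = 5^m − 3^m.

Base cases: c(1) = 2 and 5^1 − 3^1 = 2; c(2) = 16 and 5^2 − 3^2 = 16.
Assume c(j) = 5^j − 3^j for all 1 ≤ j ≤ k, where k ≥ 2.
Then c(k+1) = 8c(k) − 15c(k−1) = 8·(5^k − 3^k) − 15·(5^{k−1} − 3^{k−1}) = (8·5 − 15)5^{k−1} − (8·3 − 15)3^{k−1} = 25·5^{k−1} − 9·3^{k−1} = 5^{k+1} − 3^{k+1}.
This completes the inductive step, so c(m) = 5^m − 3^m for all m ≥ 1.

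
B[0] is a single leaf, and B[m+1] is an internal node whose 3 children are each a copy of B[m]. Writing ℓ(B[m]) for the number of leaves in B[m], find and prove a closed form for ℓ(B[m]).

Claim: ℓ(B[m]) = 3^m.

Base case: ℓ(B[0]) = 1, and 3^0 = 1.
Assume ℓ(B[r]) = 3^r.
Then ℓ(B[r+1]) = 3·ℓ(B[r]) = 3·3^r = 3^{r+1}.
This completes the inductive step, so ℓ(B[m]) = 3^m for all m ≥ 0.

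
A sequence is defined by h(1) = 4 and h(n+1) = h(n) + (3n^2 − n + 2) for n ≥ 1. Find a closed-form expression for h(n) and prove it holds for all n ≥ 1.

Claim: h(n) = n^3 − 2n^2 + 3n + 2.

Base case: h(1) = 4, and 1^3 − 2·1^2 + 3·1 + 2 = 4.
Assume h(r) = r^3 − 2r^2 + 3r + 2.
Then h(r+1) = h(r) + (3r^2 − r + 2) = (r^3 − 2r^2 + 3r + 2) + (3r^2 − r + 2) = r^3 + r^2 + 2r + 4,
and (r+1)^3 − 2·(r+1)^2 + 3·(r+1) + 2 = r^3 + r^2 + 2r + 4.
Hence h(n) = n^3 − 2n^2 + 3n + 2 for every n ≥ 1, by induction.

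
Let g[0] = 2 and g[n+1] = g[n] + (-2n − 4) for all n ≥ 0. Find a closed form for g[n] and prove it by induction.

Claim: g[n] = -n^2 − 3n + 2.

Base case: g[0] = 2, and -0^2 − 3·0 + 2 = 2.
Assume g[k] = -k^2 − 3k + 2.
Then g[k+1] = g[k] + (-2k − 4) = (-k^2 − 3k + 2) + (-2k − 4) = -k^2 − 5k − 2,
and -(k+1)^2 − 3·(k+1) + 2 = -k^2 − 5k − 2.
This completes the inductive step, so g[n] = -n^2 − 3n + 2 for all n ≥ 0.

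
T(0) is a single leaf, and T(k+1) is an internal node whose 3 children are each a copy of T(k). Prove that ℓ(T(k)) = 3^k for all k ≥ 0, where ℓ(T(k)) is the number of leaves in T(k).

Base case: ℓ(T(0)) = 1, and 3^0 = 1.
Assume ℓ(T(j)) = 3^j.
Then ℓ(T(j+1)) = 3·ℓ(T(j)) = 3·3^j = 3^{j+1}.
By induction, ℓ(T(k)) = 3^k for all k ≥ 0.

ℓ(T(k)) = 3^k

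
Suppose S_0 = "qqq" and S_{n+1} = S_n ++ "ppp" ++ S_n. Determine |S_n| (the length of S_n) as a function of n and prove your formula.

Claim: |S_n| = 6·2^n − 3.

Base case: |S_0| = 3, and 6·2^0 − 3 = 3.
Assume |S_k| = 6·2^k − 3.
Then |S_{k+1}| = |S_k| + 3 + |S_k| = 2|S_k| + 3 = 2(6·2^k − 3) + 3 = 6·2^{k+1} − 6 + 3 = 6·2^{k+1} − 3.
By induction, |S_n| = 6·2^n − 3 for all n ≥ 0.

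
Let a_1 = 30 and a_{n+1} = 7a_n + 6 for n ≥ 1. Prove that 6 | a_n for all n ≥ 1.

Base case: a_1 = 30 = 6·5, so 6 | a_1.
Assume 6 | a_r, so a_r = 6t for some integer t.
Then a_{r+1} = 7a_r + 6 = 7·(6t) + 6 = 6(7t + 1), so 6 | a_{r+1}.
By induction, 6 | a_n for all n ≥ 1.

6 | a_n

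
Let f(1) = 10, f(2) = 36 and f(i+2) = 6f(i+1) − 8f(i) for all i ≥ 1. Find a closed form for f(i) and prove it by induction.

Claim: f(i) = 2^i + 2·4^i.

Base cases: f(1) = 10 and 2^1 + 2·4^1 = 10; f(2) = 36 and 2^2 + 2·4^2 = 36.
Assume f(j) = 2^j + 2·4^j for all 1 ≤ j ≤ r, where r ≥ 2.
Then f(r+1) = 6f(r) − 8f(r−1) = 6·(2^r + 2·4^r) − 8·(2^{r−1} + 2·4^{r−1}) = (6·2 − 8)2^{r−1} + 2·(6·4 − 8)4^{r−1} = 4·2^{r−1} + 32·4^{r−1} = 2^{r+1} + 2·4^{r+1}.
This completes the inductive step, so f(i) = 2^i + 2·4^i for all i ≥ 1.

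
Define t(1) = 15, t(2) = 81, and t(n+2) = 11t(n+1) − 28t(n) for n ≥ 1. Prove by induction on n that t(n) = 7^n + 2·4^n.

Base cases: t(1) = 15 and 7^1 + 2·4^1 = 15; t(2) = 81 and 7^2 + 2·4^2 = 81.
Assume t(j) = 7^j + 2·4^j for all 1 ≤ j ≤ k, where k ≥ 2.
Then t(k+1) = 11t(k) − 28t(k−1) = 11·(7^k + 2·4^k) − 28·(7^{k−1} + 2·4^{k−1}) = (11·7 − 28)7^{k−1} + 2·(11·4 − 28)4^{k−1} = 49·7^{k−1} + 32·4^{k−1} = 7^{k+1} + 2·4^{k+1}.
So the formula holds for k+1, and by strong induction t(n) = 7^n + 2·4^n for all n ≥ 1.

t(n) = 7^n + 2·4^n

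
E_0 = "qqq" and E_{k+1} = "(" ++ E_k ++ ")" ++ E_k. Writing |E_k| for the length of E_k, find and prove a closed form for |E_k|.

Claim: |E_k| = 5·2^k − 2.

Base case: |E_0| = 3, and 5·2^0 − 2 = 3.
Assume |E_r| = 5·2^r − 2.
Then |E_{r+1}| = 1 + |E_r| + 1 + |E_r| = 2|E_r| + 2 = 2(5·2^r − 2) + 2 = 5·2^{r+1} − 4 + 2 = 5·2^{r+1} − 2.
By induction, |E_k| = 5·2^k − 2 for all k ≥ 0.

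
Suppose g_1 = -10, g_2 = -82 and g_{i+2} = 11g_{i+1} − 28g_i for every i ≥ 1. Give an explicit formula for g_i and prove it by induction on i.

Claim: g_i = 4^i − 2·7^i.

Base cases: g_1 = -10 and 4^1 − 2·7^1 = -10; g_2 = -82 and 4^2 − 2·7^2 = -82.
Assume g_j = 4^j − 2·7^j for all 1 ≤ j ≤ m, where m ≥ 2.
Then g_{m+1} = 11g_m − 28g_{m−1} = 11·(4^m − 2·7^m) − 28·(4^{m−1} − 2·7^{m−1}) = (11·4 − 28)4^{m−1} − 2·(11·7 − 28)7^{m−1} = 16·4^{m−1} − 98·7^{m−1} = 4^{m+1} − 2·7^{m+1}.
So the formula holds for m+1, and by strong induction g_i = 4^i − 2·7^i for all i ≥ 1.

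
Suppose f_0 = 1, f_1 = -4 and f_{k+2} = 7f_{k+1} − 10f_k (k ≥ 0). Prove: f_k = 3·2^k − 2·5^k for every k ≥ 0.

Base cases: f_0 = 1 and 3·2^0 − 2·5^0 = 1; f_1 = -4 and 3·2^1 − 2·5^1 = -4.
Assume f_i = 3·2^i − 2·5^i for all 0 ≤ i ≤ j, where j ≥ 1.
Then f_{j+1} = 7f_j − 10f_{j−1} = 7·(3·2^j − 2·5^j) − 10·(3·2^{j−1} − 2·5^{j−1}) = 3·(7·2 − 10)2^{j−1} − 2·(7·5 − 10)5^{j−1} = 12·2^{j−1} − 50·5^{j−1} = 3·2^{j+1} − 2·5^{j+1}.
Hence f_k = 3·2^k − 2·5^k for every k ≥ 0, by strong induction.

f_k = 3·2^k − 2·5^k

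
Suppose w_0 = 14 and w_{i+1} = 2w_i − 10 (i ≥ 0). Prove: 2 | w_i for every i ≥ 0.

Base case: w_0 = 14 = 2·7, so 2 | w_0.
Assume 2 | w_m, so w_m = 2t for some integer t.
Then w_{m+1} = 2w_m − 10 = 2·(2t) − 10 = 2(2t − 5), so 2 | w_{m+1}.
This completes the inductive step, so 2 | w_i for all i ≥ 0.

2 | w_i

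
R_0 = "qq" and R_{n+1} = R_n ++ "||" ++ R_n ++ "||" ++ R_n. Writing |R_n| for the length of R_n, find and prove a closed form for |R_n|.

Claim: |R_n| = 4·3^n − 2.

Base case: |R_0| = 2, and 4·3^0 − 2 = 2.
Assume |R_j| = 4·3^j − 2.
Then |R_{j+1}| = 3|R_j| + 4 = 3(4·3^j − 2) + 4 = 4·3^{j+1} − 6 + 4 = 4·3^{j+1} − 2.
Hence |R_n| = 4·3^n − 2 for every n ≥ 0, by induction.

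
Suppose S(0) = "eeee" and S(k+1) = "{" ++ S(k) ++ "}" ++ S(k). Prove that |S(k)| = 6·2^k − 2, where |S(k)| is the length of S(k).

Base case: |S(0)| = 4, and 6·2^0 − 2 = 4.
Assume |S(j)| = 6·2^j − 2.
Then |S(j+1)| = 1 + |S(j)| + 1 + |S(j)| = 2|S(j)| + 2 = 2(6·2^j − 2) + 2 = 6·2^{j+1} − 4 + 2 = 6·2^{j+1} − 2.
So the formula holds for j+1, and by induction |S(k)| = 6·2^k − 2 for all k ≥ 0.

|S(k)| = 6·2^k − 2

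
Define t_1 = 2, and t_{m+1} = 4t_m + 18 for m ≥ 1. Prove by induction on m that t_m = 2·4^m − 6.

Base case: t_1 = 2, and 2·4^1 − 6 = 8 − 6 = 2.
Assume t_r = 2·4^r − 6 for some r ≥ 1.
Then t_{r+1} = 4t_r + 18 = 4·(2·4^r − 6) + 18 = 8·4^r − 24 + 18 = 2·4^{r+1} − 6.
So the formula holds for r+1, and by induction t_m = 2·4^m − 6 for all m ≥ 1.

t_m = 2·4^m − 6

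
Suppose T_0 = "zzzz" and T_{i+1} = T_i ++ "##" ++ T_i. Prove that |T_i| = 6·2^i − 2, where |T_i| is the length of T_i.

Base case: |T_0| = 4, and 6·2^0 − 2 = 4.
Assume |T_r| = 6·2^r − 2.
Then |T_{r+1}| = |T_r| + 2 + |T_r| = 2|T_r| + 2 = 2(6·2^r − 2) + 2 = 6·2^{r+1} − 4 + 2 = 6·2^{r+1} − 2.
This completes the inductive step, so |T_i| = 6·2^i − 2 for all i ≥ 0.

|T_i| = 6·2^i − 2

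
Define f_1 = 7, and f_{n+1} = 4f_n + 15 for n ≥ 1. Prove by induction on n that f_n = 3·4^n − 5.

Base case: f_1 = 7, and 3·4^1 − 5 = 12 − 5 = 7.
Assume f_r = 3·4^r − 5 for some r ≥ 1.
Then f_{r+1} = 4f_r + 15 = 4·(3·4^r − 5) + 15 = 12·4^r − 20 + 15 = 3·4^{r+1} − 5.
By induction, f_n = 3·4^n − 5 for all n ≥ 1.

f_n = 3·4^n − 5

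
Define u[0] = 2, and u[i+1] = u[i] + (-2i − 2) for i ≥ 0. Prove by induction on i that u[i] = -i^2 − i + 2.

Base case: u[0] = 2, and -0^2 − 0 + 2 = 2.
Assume u[r] = -r^2 − r + 2.
Then u[r+1] = u[r] + (-2r − 2) = (-r^2 − r + 2) + (-2r − 2) = -r^2 − 3r,
and -(r+1)^2 − (r+1) + 2 = -r^2 − 3r.
By induction, u[i] = -i^2 − i + 2 for all i ≥ 0.

u[i] = -i^2 − i + 2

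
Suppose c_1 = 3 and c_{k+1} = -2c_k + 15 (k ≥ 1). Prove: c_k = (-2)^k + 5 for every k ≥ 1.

Base case: c_1 = 3, and (-2)^1 + 5 = -2 + 5 = 3.
Assume c_m = (-2)^m + 5 for some m ≥ 1.
Then c_{m+1} = -2c_m + 15 = -2·((-2)^m + 5) + 15 = -2·(-2)^m − 10 + 15 = (-2)^{m+1} + 5.
So the formula holds for m+1, and by induction c_k = (-2)^k + 5 for all k ≥ 1.

c_k = (-2)^k + 5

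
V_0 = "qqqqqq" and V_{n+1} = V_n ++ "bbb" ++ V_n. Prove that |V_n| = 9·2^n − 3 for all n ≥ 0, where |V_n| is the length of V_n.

Base case: |V_0| = 6, and 9·2^0 − 3 = 6.
Assume |V_r| = 9·2^r − 3.
Then |V_{r+1}| = |V_r| + 3 + |V_r| = 2|V_r| + 3 = 2(9·2^r − 3) + 3 = 9·2^{r+1} − 6 + 3 = 9·2^{r+1} − 3.
Hence |V_n| = 9·2^n − 3 for every n ≥ 0, by induction.

|V_n| = 9·2^n − 3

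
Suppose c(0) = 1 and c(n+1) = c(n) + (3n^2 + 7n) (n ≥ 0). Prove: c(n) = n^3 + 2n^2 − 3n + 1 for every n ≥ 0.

Base case: c(0) = 1, and 0^3 + 2·0^2 − 3·0 + 1 = 1.
Assume c(k) = k^3 + 2k^2 − 3k + 1.
Then c(k+1) = c(k) + (3k^2 + 7k) = (k^3 + 2k^2 − 3k + 1) + (3k^2 + 7k) = k^3 + 5k^2 + 4k + 1,
and (k+1)^3 + 2·(k+1)^2 − 3·(k+1) + 1 = k^3 + 5k^2 + 4k + 1.
Hence c(n) = n^3 + 2n^2 − 3n + 1 for every n ≥ 0, by induction.

c(n) = n^3 + 2n^2 − 3n + 1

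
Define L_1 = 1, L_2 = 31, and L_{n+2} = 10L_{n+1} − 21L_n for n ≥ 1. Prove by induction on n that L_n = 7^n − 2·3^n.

Base cases: L_1 = 1 and 7^1 − 2·3^1 = 1; L_2 = 31 and 7^2 − 2·3^2 = 31.
Assume L_i = 7^i − 2·3^i for all 1 ≤ i ≤ j, where j ≥ 2.
Then L_{j+1} = 10L_j − 21L_{j−1} = 10·(7^j − 2·3^j) − 21·(7^{j−1} − 2·3^{j−1}) = (10·7 − 21)7^{j−1} − 2·(10·3 − 21)3^{j−1} = 49·7^{j−1} − 18·3^{j−1} = 7^{j+1} − 2·3^{j+1}.
This completes the inductive step, so L_n = 7^n − 2·3^n for all n ≥ 1.

L_n = 7^n − 2·3^n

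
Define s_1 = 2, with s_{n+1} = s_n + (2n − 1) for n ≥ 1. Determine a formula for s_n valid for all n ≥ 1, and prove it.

Claim: s_n = n^2 − 2n + 3.

Base case: s_1 = 2, and 1^2 − 2·1 + 3 = 2.
Assume s_r = r^2 − 2r + 3.
Then s_{r+1} = s_r + (2r − 1) = (r^2 − 2r + 3) + (2r − 1) = r^2 + 2,
and (r+1)^2 − 2·(r+1) + 3 = r^2 + 2.
This completes the inductive step, so s_n = n^2 − 2n + 3 for all n ≥ 1.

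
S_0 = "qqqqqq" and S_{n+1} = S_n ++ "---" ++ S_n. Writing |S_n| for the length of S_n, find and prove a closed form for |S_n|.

Claim: |S_n| = 9·2^n − 3.

Base case: |S_0| = 6, and 9·2^0 − 3 = 6.
Assume |S_j| = 9·2^j − 3.
Then |S_{j+1}| = |S_j| + 3 + |S_j| = 2|S_j| + 3 = 2(9·2^j − 3) + 3 = 9·2^{j+1} − 6 + 3 = 9·2^{j+1} − 3.
This completes the inductive step, so |S_n| = 9·2^n − 3 for all n ≥ 0.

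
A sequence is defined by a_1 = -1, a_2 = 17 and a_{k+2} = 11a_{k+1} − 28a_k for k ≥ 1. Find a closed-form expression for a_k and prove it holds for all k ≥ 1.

Claim: a_k = 7^k − 2·4^k.

Base cases: a_1 = -1 and 7^1 − 2·4^1 = -1; a_2 = 17 and 7^2 − 2·4^2 = 17.
Assume a_i = 7^i − 2·4^i for all 1 ≤ i ≤ j, where j ≥ 2.
Then a_{j+1} = 11a_j − 28a_{j−1} = 11·(7^j − 2·4^j) − 28·(7^{j−1} − 2·4^{j−1}) = (11·7 − 28)7^{j−1} − 2·(11·4 − 28)4^{j−1} = 49·7^{j−1} − 32·4^{j−1} = 7^{j+1} − 2·4^{j+1}.
By strong induction, a_k = 7^k − 2·4^k for all k ≥ 1.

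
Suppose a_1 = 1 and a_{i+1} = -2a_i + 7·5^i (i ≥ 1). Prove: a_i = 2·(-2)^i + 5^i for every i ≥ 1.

Base case: a_1 = 1, and 2·(-2)^1 + 5^1 = -4 + 5 = 1.
Assume a_r = 2·(-2)^r + 5^r for some r ≥ 1.
Then a_{r+1} = -2a_r + 7·5^r = -2·(2·(-2)^r + 5^r) + 7·5^r = 2·(-2)^{r+1} − 2·5^r + 7·5^r = 2·(-2)^{r+1} + 5·5^r = 2·(-2)^{r+1} + 5^{r+1}.
By induction, a_i = 2·(-2)^i + 5^i for all i ≥ 1.

a_i = 2·(-2)^i + 5^i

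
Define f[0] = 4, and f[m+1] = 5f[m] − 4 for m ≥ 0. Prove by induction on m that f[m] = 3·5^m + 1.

Base case: f[0] = 4, and 3·5^0 + 1 = 3 + 1 = 4.
Assume f[j] = 3·5^j + 1 for some j ≥ 0.
Then f[j+1] = 5f[j] − 4 = 5·(3·5^j + 1) − 4 = 15·5^j + 5 − 4 = 3·5^{j+1} + 1.
Hence f[m] = 3·5^m + 1 for every m ≥ 0, by induction.

f[m] = 3·5^m + 1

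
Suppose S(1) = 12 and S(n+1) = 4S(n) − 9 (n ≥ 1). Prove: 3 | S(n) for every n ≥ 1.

Base case: S(1) = 12 = 3·4, so 3 | S(1).
Assume 3 | S(m), so S(m) = 3t for some integer t.
Then S(m+1) = 4S(m) − 9 = 4·(3t) − 9 = 3(4t − 3), so 3 | S(m+1).
So the property holds for m+1, and by induction 3 | S(n) for all n ≥ 1.

3 | S(n)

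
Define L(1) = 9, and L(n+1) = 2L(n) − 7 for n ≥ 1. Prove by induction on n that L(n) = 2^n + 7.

Base case: L(1) = 9, and 2^1 + 7 = 2 + 7 = 9.
Assume L(r) = 2^r + 7 for some r ≥ 1.
Then L(r+1) = 2L(r) − 7 = 2·(2^r + 7) − 7 = 2^{r+1} + 14 − 7 = 2^{r+1} + 7.
Hence L(n) = 2^n + 7 for every n ≥ 1, by induction.

L(n) = 2^n + 7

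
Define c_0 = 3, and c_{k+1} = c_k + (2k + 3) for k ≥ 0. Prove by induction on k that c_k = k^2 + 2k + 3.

Base case: c_0 = 3, and 0^2 + 2·0 + 3 = 3.
Assume c_r = r^2 + 2r + 3.
Then c_{r+1} = c_r + (2r + 3) = (r^2 + 2r + 3) + (2r + 3) = r^2 + 4r + 6,
and (r+1)^2 + 2·(r+1) + 3 = r^2 + 4r + 6.
Hence c_k = k^2 + 2k + 3 for every k ≥ 0, by induction.

c_k = k^2 + 2k + 3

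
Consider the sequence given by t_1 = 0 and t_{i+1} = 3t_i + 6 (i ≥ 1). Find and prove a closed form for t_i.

Claim: t_i = 3^i − 3.

Base case: t_1 = 0, and 3^1 − 3 = 3 − 3 = 0.
Assume t_k = 3^k − 3 for some k ≥ 1.
Then t_{k+1} = 3t_k + 6 = 3·(3^k − 3) + 6 = 3^{k+1} − 9 + 6 = 3^{k+1} − 3.
This completes the inductive step, so t_i = 3^i − 3 for all i ≥ 1.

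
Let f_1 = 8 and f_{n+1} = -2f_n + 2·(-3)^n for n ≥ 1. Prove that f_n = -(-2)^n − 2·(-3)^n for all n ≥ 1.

Base case: f_1 = 8, and -(-2)^1 − 2·(-3)^1 = 2 + 6 = 8.
Assume f_m = -(-2)^m − 2·(-3)^m for some m ≥ 1.
Then f_{m+1} = -2f_m + 2·(-3)^m = -2·(-(-2)^m − 2·(-3)^m) + 2·(-3)^m = -(-2)^{m+1} + 4·(-3)^m + 2·(-3)^m = -(-2)^{m+1} + 6·(-3)^m = -(-2)^{m+1} − 2·(-3)^{m+1}.
This completes the inductive step, so f_n = -(-2)^n − 2·(-3)^n for all n ≥ 1.

f_n = -(-2)^n − 2·(-3)^n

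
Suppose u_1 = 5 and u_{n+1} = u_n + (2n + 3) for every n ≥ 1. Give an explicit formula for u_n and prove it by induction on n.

Claim: u_n = n^2 + 2n + 2.

Base case: u_1 = 5, and 1^2 + 2·1 + 2 = 5.
Assume u_r = r^2 + 2r + 2.
Then u_{r+1} = u_r + (2r + 3) = (r^2 + 2r + 2) + (2r + 3) = r^2 + 4r + 5,
and (r+1)^2 + 2·(r+1) + 2 = r^2 + 4r + 5.
This completes the inductive step, so u_n = n^2 + 2n + 2 for all n ≥ 1.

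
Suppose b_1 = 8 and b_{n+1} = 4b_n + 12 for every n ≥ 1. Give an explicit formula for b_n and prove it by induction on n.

Claim: b_n = 3·4^n − 4.

Base case: b_1 = 8, and 3·4^1 − 4 = 12 − 4 = 8.
Assume b_j = 3·4^j − 4 for some j ≥ 1.
Then b_{j+1} = 4b_j + 12 = 4·(3·4^j − 4) + 12 = 12·4^j − 16 + 12 = 3·4^{j+1} − 4.
This completes the inductive step, so b_n = 3·4^n − 4 for all n ≥ 1.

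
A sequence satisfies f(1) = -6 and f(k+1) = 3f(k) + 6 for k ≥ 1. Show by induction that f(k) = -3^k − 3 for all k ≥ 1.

Base case: f(1) = -6, and -3^1 − 3 = -3 − 3 = -6.
Assume f(m) = -3^m − 3 for some m ≥ 1.
Then f(m+1) = 3f(m) + 6 = 3·(-3^m − 3) + 6 = -3^{m+1} − 9 + 6 = -3^{m+1} − 3.
Hence f(k) = -3^k − 3 for every k ≥ 1, by induction.

f(k) = -3^k − 3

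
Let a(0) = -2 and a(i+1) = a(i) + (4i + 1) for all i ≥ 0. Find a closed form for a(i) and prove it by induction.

Claim: a(i) = 2i^2 − i − 2.

Base case: a(0) = -2, and 2·0^2 − 0 − 2 = -2.
Assume a(m) = 2m^2 − m − 2.
Then a(m+1) = a(m) + (4m + 1) = (2m^2 − m − 2) + (4m + 1) = 2m^2 + 3m − 1,
and 2·(m+1)^2 − (m+1) − 2 = 2m^2 + 3m − 1.
This completes the inductive step, so a(i) = 2i^2 − i − 2 for all i ≥ 0.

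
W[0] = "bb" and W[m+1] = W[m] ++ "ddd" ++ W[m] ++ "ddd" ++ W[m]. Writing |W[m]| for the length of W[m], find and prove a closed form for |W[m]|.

Claim: |W[m]| = 5·3^m − 3.

Base case: |W[0]| = 2, and 5·3^0 − 3 = 2.
Assume |W[r]| = 5·3^r − 3.
Then |W[r+1]| = 3|W[r]| + 6 = 3(5·3^r − 3) + 6 = 5·3^{r+1} − 9 + 6 = 5·3^{r+1} − 3.
Hence |W[m]| = 5·3^m − 3 for every m ≥ 0, by induction.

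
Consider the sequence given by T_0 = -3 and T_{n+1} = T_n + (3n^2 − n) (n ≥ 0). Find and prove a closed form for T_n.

Claim: T_n = n^3 − 2n^2 + n − 3.

Base case: T_0 = -3, and 0^3 − 2·0^2 + 0 − 3 = -3.
Assume T_k = k^3 − 2k^2 + k − 3.
Then T_{k+1} = T_k + (3k^2 − k) = (k^3 − 2k^2 + k − 3) + (3k^2 − k) = k^3 + k^2 − 3,
and (k+1)^3 − 2·(k+1)^2 + (k+1) − 3 = k^3 + k^2 − 3.
By induction, T_n = n^3 − 2n^2 + n − 3 for all n ≥ 0.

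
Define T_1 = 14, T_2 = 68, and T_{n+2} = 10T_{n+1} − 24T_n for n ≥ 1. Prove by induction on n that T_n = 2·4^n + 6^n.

Base cases: T_1 = 14 and 2·4^1 + 6^1 = 14; T_2 = 68 and 2·4^2 + 6^2 = 68.
Assume T_i = 2·4^i + 6^i for all 1 ≤ i ≤ j, where j ≥ 2.
Then T_{j+1} = 10T_j − 24T_{j−1} = 10·(2·4^j + 6^j) − 24·(2·4^{j−1} + 6^{j−1}) = 2·(10·4 − 24)4^{j−1} + (10·6 − 24)6^{j−1} = 32·4^{j−1} + 36·6^{j−1} = 2·4^{j+1} + 6^{j+1}.
So the formula holds for j+1, and by strong induction T_n = 2·4^n + 6^n for all n ≥ 1.

T_n = 2·4^n + 6^n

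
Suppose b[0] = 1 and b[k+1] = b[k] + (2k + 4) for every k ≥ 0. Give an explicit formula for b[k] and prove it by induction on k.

Claim: b[k] = k^2 + 3k + 1.

Base case: b[0] = 1, and 0^2 + 3·0 + 1 = 1.
Assume b[r] = r^2 + 3r + 1.
Then b[r+1] = b[r] + (2r + 4) = (r^2 + 3r + 1) + (2r + 4) = r^2 + 5r + 5,
and (r+1)^2 + 3·(r+1) + 1 = r^2 + 5r + 5.
By induction, b[k] = k^2 + 3k + 1 for all k ≥ 0.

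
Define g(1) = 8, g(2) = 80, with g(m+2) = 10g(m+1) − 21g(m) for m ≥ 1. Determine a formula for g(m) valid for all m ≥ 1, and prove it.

Claim: g(m) = 2·7^m − 2·3^m.

Base cases: g(1) = 8 and 2·7^1 − 2·3^1 = 8; g(2) = 80 and 2·7^2 − 2·3^2 = 80.
Assume g(j) = 2·7^j − 2·3^j for all 1 ≤ j ≤ k, where k ≥ 2.
Then g(k+1) = 10g(k) − 21g(k−1) = 10·(2·7^k − 2·3^k) − 21·(2·7^{k−1} − 2·3^{k−1}) = 2·(10·7 − 21)7^{k−1} − 2·(10·3 − 21)3^{k−1} = 98·7^{k−1} − 18·3^{k−1} = 2·7^{k+1} − 2·3^{k+1}.
So the formula holds for k+1, and by strong induction g(m) = 2·7^m − 2·3^m for all m ≥ 1.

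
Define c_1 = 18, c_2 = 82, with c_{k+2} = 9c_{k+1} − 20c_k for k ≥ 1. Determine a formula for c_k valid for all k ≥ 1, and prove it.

Claim: c_k = 2·5^k + 2·4^k.

Base cases: c_1 = 18 and 2·5^1 + 2·4^1 = 18; c_2 = 82 and 2·5^2 + 2·4^2 = 82.
Assume c_i = 2·5^i + 2·4^i for all 1 ≤ i ≤ j, where j ≥ 2.
Then c_{j+1} = 9c_j − 20c_{j−1} = 9·(2·5^j + 2·4^j) − 20·(2·5^{j−1} + 2·4^{j−1}) = 2·(9·5 − 20)5^{j−1} + 2·(9·4 − 20)4^{j−1} = 50·5^{j−1} + 32·4^{j−1} = 2·5^{j+1} + 2·4^{j+1}.
So the formula holds for j+1, and by strong induction c_k = 2·5^k + 2·4^k for all k ≥ 1.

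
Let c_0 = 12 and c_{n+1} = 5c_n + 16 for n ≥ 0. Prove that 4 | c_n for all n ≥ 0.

Base case: c_0 = 12 = 4·3, so 4 | c_0.
Assume 4 | c_m, so c_m = 4t for some integer t.
Then c_{m+1} = 5c_m + 16 = 5·(4t) + 16 = 4(5t + 4), so 4 | c_{m+1}.
This completes the inductive step, so 4 | c_n for all n ≥ 0.

4 | c_n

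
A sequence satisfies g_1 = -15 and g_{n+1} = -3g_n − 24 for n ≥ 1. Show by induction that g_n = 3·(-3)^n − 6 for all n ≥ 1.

Base case: g_1 = -15, and 3·(-3)^1 − 6 = -9 − 6 = -15.
Assume g_m = 3·(-3)^m − 6 for some m ≥ 1.
Then g_{m+1} = -3g_m − 24 = -3·(3·(-3)^m − 6) − 24 = -9·(-3)^m + 18 − 24 = 3·(-3)^{m+1} − 6.
So the formula holds for m+1, and by induction g_n = 3·(-3)^n − 6 for all n ≥ 1.

g_n = 3·(-3)^n − 6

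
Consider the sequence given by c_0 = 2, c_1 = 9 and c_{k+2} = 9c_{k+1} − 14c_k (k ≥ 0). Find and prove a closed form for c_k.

Claim: c_k = 2^k + 7^k.

Base cases: c_0 = 2 and 2^0 + 7^0 = 2; c_1 = 9 and 2^1 + 7^1 = 9.
Assume c_j = 2^j + 7^j for all 0 ≤ j ≤ r, where r ≥ 1.
Then c_{r+1} = 9c_r − 14c_{r−1} = 9·(2^r + 7^r) − 14·(2^{r−1} + 7^{r−1}) = (9·2 − 14)2^{r−1} + (9·7 − 14)7^{r−1} = 4·2^{r−1} + 49·7^{r−1} = 2^{r+1} + 7^{r+1}.
So the formula holds for r+1, and by strong induction c_k = 2^k + 7^k for all k ≥ 0.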